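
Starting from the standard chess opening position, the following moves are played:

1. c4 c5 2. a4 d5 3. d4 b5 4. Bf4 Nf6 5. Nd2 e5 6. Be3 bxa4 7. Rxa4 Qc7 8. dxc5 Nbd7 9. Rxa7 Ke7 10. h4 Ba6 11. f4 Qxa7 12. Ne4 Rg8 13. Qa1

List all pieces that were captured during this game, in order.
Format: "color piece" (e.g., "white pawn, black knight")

Tracking captures:
  bxa4: captured white pawn
  Rxa4: captured black pawn
  dxc5: captured black pawn
  Rxa7: captured black pawn
  Qxa7: captured white rook

white pawn, black pawn, black pawn, black pawn, white rook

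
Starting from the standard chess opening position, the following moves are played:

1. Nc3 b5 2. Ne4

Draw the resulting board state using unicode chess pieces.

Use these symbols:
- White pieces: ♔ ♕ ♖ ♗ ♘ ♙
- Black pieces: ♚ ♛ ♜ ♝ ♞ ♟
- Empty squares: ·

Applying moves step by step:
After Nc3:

♜ ♞ ♝ ♛ ♚ ♝ ♞ ♜
♟ ♟ ♟ ♟ ♟ ♟ ♟ ♟
· · · · · · · ·
· · · · · · · ·
· · · · · · · ·
· · ♘ · · · · ·
♙ ♙ ♙ ♙ ♙ ♙ ♙ ♙
♖ · ♗ ♕ ♔ ♗ ♘ ♖


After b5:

♜ ♞ ♝ ♛ ♚ ♝ ♞ ♜
♟ · ♟ ♟ ♟ ♟ ♟ ♟
· · · · · · · ·
· ♟ · · · · · ·
· · · · · · · ·
· · ♘ · · · · ·
♙ ♙ ♙ ♙ ♙ ♙ ♙ ♙
♖ · ♗ ♕ ♔ ♗ ♘ ♖


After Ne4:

♜ ♞ ♝ ♛ ♚ ♝ ♞ ♜
♟ · ♟ ♟ ♟ ♟ ♟ ♟
· · · · · · · ·
· ♟ · · · · · ·
· · · · ♘ · · ·
· · · · · · · ·
♙ ♙ ♙ ♙ ♙ ♙ ♙ ♙
♖ · ♗ ♕ ♔ ♗ ♘ ♖



  a b c d e f g h
  ─────────────────
8│♜ ♞ ♝ ♛ ♚ ♝ ♞ ♜│8
7│♟ · ♟ ♟ ♟ ♟ ♟ ♟│7
6│· · · · · · · ·│6
5│· ♟ · · · · · ·│5
4│· · · · ♘ · · ·│4
3│· · · · · · · ·│3
2│♙ ♙ ♙ ♙ ♙ ♙ ♙ ♙│2
1│♖ · ♗ ♕ ♔ ♗ ♘ ♖│1
  ─────────────────
  a b c d e f g h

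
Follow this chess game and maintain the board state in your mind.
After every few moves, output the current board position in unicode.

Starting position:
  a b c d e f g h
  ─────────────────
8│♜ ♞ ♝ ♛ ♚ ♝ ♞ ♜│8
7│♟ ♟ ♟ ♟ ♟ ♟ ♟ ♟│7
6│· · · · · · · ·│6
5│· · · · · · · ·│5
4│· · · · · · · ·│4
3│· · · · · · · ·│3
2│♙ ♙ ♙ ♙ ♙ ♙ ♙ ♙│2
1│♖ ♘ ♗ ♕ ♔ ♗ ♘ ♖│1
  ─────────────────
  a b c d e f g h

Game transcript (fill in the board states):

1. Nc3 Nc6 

  a b c d e f g h
  ─────────────────
8│♜ · ♝ ♛ ♚ ♝ ♞ ♜│8
7│♟ ♟ ♟ ♟ ♟ ♟ ♟ ♟│7
6│· · ♞ · · · · ·│6
5│· · · · · · · ·│5
4│· · · · · · · ·│4
3│· · ♘ · · · · ·│3
2│♙ ♙ ♙ ♙ ♙ ♙ ♙ ♙│2
1│♖ · ♗ ♕ ♔ ♗ ♘ ♖│1
  ─────────────────
  a b c d e f g h

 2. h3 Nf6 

  a b c d e f g h
  ─────────────────
8│♜ · ♝ ♛ ♚ ♝ · ♜│8
7│♟ ♟ ♟ ♟ ♟ ♟ ♟ ♟│7
6│· · ♞ · · ♞ · ·│6
5│· · · · · · · ·│5
4│· · · · · · · ·│4
3│· · ♘ · · · · ♙│3
2│♙ ♙ ♙ ♙ ♙ ♙ ♙ ·│2
1│♖ · ♗ ♕ ♔ ♗ ♘ ♖│1
  ─────────────────
  a b c d e f g h

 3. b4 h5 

  a b c d e f g h
  ─────────────────
8│♜ · ♝ ♛ ♚ ♝ · ♜│8
7│♟ ♟ ♟ ♟ ♟ ♟ ♟ ·│7
6│· · ♞ · · ♞ · ·│6
5│· · · · · · · ♟│5
4│· ♙ · · · · · ·│4
3│· · ♘ · · · · ♙│3
2│♙ · ♙ ♙ ♙ ♙ ♙ ·│2
1│♖ · ♗ ♕ ♔ ♗ ♘ ♖│1
  ─────────────────
  a b c d e f g h

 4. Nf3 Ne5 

  a b c d e f g h
  ─────────────────
8│♜ · ♝ ♛ ♚ ♝ · ♜│8
7│♟ ♟ ♟ ♟ ♟ ♟ ♟ ·│7
6│· · · · · ♞ · ·│6
5│· · · · ♞ · · ♟│5
4│· ♙ · · · · · ·│4
3│· · ♘ · · ♘ · ♙│3
2│♙ · ♙ ♙ ♙ ♙ ♙ ·│2
1│♖ · ♗ ♕ ♔ ♗ · ♖│1
  ─────────────────
  a b c d e f g h

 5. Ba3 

  a b c d e f g h
  ─────────────────
8│♜ · ♝ ♛ ♚ ♝ · ♜│8
7│♟ ♟ ♟ ♟ ♟ ♟ ♟ ·│7
6│· · · · · ♞ · ·│6
5│· · · · ♞ · · ♟│5
4│· ♙ · · · · · ·│4
3│♗ · ♘ · · ♘ · ♙│3
2│♙ · ♙ ♙ ♙ ♙ ♙ ·│2
1│♖ · · ♕ ♔ ♗ · ♖│1
  ─────────────────
  a b c d e f g h


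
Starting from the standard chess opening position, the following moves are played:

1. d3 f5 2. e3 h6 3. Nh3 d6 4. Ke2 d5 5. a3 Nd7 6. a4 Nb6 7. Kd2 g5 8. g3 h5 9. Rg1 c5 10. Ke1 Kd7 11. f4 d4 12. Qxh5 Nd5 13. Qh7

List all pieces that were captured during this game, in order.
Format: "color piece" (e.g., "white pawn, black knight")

Tracking captures:
  Qxh5: captured black pawn

black pawn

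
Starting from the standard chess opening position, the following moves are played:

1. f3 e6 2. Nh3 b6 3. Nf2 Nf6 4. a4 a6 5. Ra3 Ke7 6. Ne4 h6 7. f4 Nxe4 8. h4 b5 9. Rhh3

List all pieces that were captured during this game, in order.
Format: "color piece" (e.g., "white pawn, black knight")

Tracking captures:
  Nxe4: captured white knight

white knight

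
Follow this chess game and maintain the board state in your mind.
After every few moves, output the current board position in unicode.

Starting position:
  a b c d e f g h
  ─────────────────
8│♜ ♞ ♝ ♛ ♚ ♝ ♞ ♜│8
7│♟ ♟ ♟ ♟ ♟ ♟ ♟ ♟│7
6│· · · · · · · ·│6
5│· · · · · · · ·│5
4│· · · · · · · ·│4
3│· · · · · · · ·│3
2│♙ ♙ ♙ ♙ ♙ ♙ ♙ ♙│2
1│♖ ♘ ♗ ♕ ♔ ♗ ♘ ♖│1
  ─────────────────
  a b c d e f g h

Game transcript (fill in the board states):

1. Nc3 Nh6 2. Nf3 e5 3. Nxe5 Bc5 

  a b c d e f g h
  ─────────────────
8│♜ ♞ ♝ ♛ ♚ · · ♜│8
7│♟ ♟ ♟ ♟ · ♟ ♟ ♟│7
6│· · · · · · · ♞│6
5│· · ♝ · ♘ · · ·│5
4│· · · · · · · ·│4
3│· · ♘ · · · · ·│3
2│♙ ♙ ♙ ♙ ♙ ♙ ♙ ♙│2
1│♖ · ♗ ♕ ♔ ♗ · ♖│1
  ─────────────────
  a b c d e f g h

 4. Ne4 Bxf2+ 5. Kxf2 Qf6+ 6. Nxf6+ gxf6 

  a b c d e f g h
  ─────────────────
8│♜ ♞ ♝ · ♚ · · ♜│8
7│♟ ♟ ♟ ♟ · ♟ · ♟│7
6│· · · · · ♟ · ♞│6
5│· · · · ♘ · · ·│5
4│· · · · · · · ·│4
3│· · · · · · · ·│3
2│♙ ♙ ♙ ♙ ♙ ♔ ♙ ♙│2
1│♖ · ♗ ♕ · ♗ · ♖│1
  ─────────────────
  a b c d e f g h

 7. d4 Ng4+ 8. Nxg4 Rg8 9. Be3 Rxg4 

  a b c d e f g h
  ─────────────────
8│♜ ♞ ♝ · ♚ · · ·│8
7│♟ ♟ ♟ ♟ · ♟ · ♟│7
6│· · · · · ♟ · ·│6
5│· · · · · · · ·│5
4│· · · ♙ · · ♜ ·│4
3│· · · · ♗ · · ·│3
2│♙ ♙ ♙ · ♙ ♔ ♙ ♙│2
1│♖ · · ♕ · ♗ · ♖│1
  ─────────────────
  a b c d e f g h

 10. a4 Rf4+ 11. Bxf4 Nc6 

  a b c d e f g h
  ─────────────────
8│♜ · ♝ · ♚ · · ·│8
7│♟ ♟ ♟ ♟ · ♟ · ♟│7
6│· · ♞ · · ♟ · ·│6
5│· · · · · · · ·│5
4│♙ · · ♙ · ♗ · ·│4
3│· · · · · · · ·│3
2│· ♙ ♙ · ♙ ♔ ♙ ♙│2
1│♖ · · ♕ · ♗ · ♖│1
  ─────────────────
  a b c d e f g h


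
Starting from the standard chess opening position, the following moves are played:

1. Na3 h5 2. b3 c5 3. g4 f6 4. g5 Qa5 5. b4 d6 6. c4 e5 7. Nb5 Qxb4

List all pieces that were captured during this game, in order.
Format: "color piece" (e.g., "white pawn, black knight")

Tracking captures:
  Qxb4: captured white pawn

white pawn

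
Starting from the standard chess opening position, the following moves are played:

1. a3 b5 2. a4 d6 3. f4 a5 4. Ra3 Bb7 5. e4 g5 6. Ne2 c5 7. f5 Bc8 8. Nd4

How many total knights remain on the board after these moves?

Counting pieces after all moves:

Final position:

  a b c d e f g h
  ─────────────────
8│♜ ♞ ♝ ♛ ♚ ♝ ♞ ♜│8
7│· · · · ♟ ♟ · ♟│7
6│· · · ♟ · · · ·│6
5│♟ ♟ ♟ · · ♙ ♟ ·│5
4│♙ · · ♘ ♙ · · ·│4
3│♖ · · · · · · ·│3
2│· ♙ ♙ ♙ · · ♙ ♙│2
1│· ♘ ♗ ♕ ♔ ♗ · ♖│1
  ─────────────────
  a b c d e f g h


4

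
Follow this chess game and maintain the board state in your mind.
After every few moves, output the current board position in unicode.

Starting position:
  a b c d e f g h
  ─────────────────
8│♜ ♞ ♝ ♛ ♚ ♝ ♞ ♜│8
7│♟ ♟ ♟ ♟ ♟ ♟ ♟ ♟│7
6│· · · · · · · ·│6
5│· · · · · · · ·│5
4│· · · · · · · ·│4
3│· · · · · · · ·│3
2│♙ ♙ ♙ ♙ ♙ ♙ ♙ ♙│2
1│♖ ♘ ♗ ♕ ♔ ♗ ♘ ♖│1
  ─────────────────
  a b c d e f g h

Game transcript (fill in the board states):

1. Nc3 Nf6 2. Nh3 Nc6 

  a b c d e f g h
  ─────────────────
8│♜ · ♝ ♛ ♚ ♝ · ♜│8
7│♟ ♟ ♟ ♟ ♟ ♟ ♟ ♟│7
6│· · ♞ · · ♞ · ·│6
5│· · · · · · · ·│5
4│· · · · · · · ·│4
3│· · ♘ · · · · ♘│3
2│♙ ♙ ♙ ♙ ♙ ♙ ♙ ♙│2
1│♖ · ♗ ♕ ♔ ♗ · ♖│1
  ─────────────────
  a b c d e f g h

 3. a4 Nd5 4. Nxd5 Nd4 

  a b c d e f g h
  ─────────────────
8│♜ · ♝ ♛ ♚ ♝ · ♜│8
7│♟ ♟ ♟ ♟ ♟ ♟ ♟ ♟│7
6│· · · · · · · ·│6
5│· · · ♘ · · · ·│5
4│♙ · · ♞ · · · ·│4
3│· · · · · · · ♘│3
2│· ♙ ♙ ♙ ♙ ♙ ♙ ♙│2
1│♖ · ♗ ♕ ♔ ♗ · ♖│1
  ─────────────────
  a b c d e f g h

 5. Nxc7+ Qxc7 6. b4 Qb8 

  a b c d e f g h
  ─────────────────
8│♜ ♛ ♝ · ♚ ♝ · ♜│8
7│♟ ♟ · ♟ ♟ ♟ ♟ ♟│7
6│· · · · · · · ·│6
5│· · · · · · · ·│5
4│♙ ♙ · ♞ · · · ·│4
3│· · · · · · · ♘│3
2│· · ♙ ♙ ♙ ♙ ♙ ♙│2
1│♖ · ♗ ♕ ♔ ♗ · ♖│1
  ─────────────────
  a b c d e f g h

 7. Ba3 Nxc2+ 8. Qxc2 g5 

  a b c d e f g h
  ─────────────────
8│♜ ♛ ♝ · ♚ ♝ · ♜│8
7│♟ ♟ · ♟ ♟ ♟ · ♟│7
6│· · · · · · · ·│6
5│· · · · · · ♟ ·│5
4│♙ ♙ · · · · · ·│4
3│♗ · · · · · · ♘│3
2│· · ♕ ♙ ♙ ♙ ♙ ♙│2
1│♖ · · · ♔ ♗ · ♖│1
  ─────────────────
  a b c d e f g h



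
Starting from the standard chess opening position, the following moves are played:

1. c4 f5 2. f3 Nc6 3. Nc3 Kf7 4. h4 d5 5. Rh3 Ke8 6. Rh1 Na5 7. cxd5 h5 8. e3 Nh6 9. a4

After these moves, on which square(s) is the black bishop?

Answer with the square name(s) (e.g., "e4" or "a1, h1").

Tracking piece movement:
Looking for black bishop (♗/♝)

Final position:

  a b c d e f g h
  ─────────────────
8│♜ · ♝ ♛ ♚ ♝ · ♜│8
7│♟ ♟ ♟ · ♟ · ♟ ·│7
6│· · · · · · · ♞│6
5│♞ · · ♙ · ♟ · ♟│5
4│♙ · · · · · · ♙│4
3│· · ♘ · ♙ ♙ · ·│3
2│· ♙ · ♙ · · ♙ ·│2
1│♖ · ♗ ♕ ♔ ♗ ♘ ♖│1
  ─────────────────
  a b c d e f g h


c8, f8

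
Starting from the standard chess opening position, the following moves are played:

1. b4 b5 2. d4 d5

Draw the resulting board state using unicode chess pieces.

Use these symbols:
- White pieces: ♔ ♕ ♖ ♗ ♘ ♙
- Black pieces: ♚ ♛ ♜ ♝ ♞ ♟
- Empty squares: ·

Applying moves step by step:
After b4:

♜ ♞ ♝ ♛ ♚ ♝ ♞ ♜
♟ ♟ ♟ ♟ ♟ ♟ ♟ ♟
· · · · · · · ·
· · · · · · · ·
· ♙ · · · · · ·
· · · · · · · ·
♙ · ♙ ♙ ♙ ♙ ♙ ♙
♖ ♘ ♗ ♕ ♔ ♗ ♘ ♖


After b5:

♜ ♞ ♝ ♛ ♚ ♝ ♞ ♜
♟ · ♟ ♟ ♟ ♟ ♟ ♟
· · · · · · · ·
· ♟ · · · · · ·
· ♙ · · · · · ·
· · · · · · · ·
♙ · ♙ ♙ ♙ ♙ ♙ ♙
♖ ♘ ♗ ♕ ♔ ♗ ♘ ♖


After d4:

♜ ♞ ♝ ♛ ♚ ♝ ♞ ♜
♟ · ♟ ♟ ♟ ♟ ♟ ♟
· · · · · · · ·
· ♟ · · · · · ·
· ♙ · ♙ · · · ·
· · · · · · · ·
♙ · ♙ · ♙ ♙ ♙ ♙
♖ ♘ ♗ ♕ ♔ ♗ ♘ ♖


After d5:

♜ ♞ ♝ ♛ ♚ ♝ ♞ ♜
♟ · ♟ · ♟ ♟ ♟ ♟
· · · · · · · ·
· ♟ · ♟ · · · ·
· ♙ · ♙ · · · ·
· · · · · · · ·
♙ · ♙ · ♙ ♙ ♙ ♙
♖ ♘ ♗ ♕ ♔ ♗ ♘ ♖



  a b c d e f g h
  ─────────────────
8│♜ ♞ ♝ ♛ ♚ ♝ ♞ ♜│8
7│♟ · ♟ · ♟ ♟ ♟ ♟│7
6│· · · · · · · ·│6
5│· ♟ · ♟ · · · ·│5
4│· ♙ · ♙ · · · ·│4
3│· · · · · · · ·│3
2│♙ · ♙ · ♙ ♙ ♙ ♙│2
1│♖ ♘ ♗ ♕ ♔ ♗ ♘ ♖│1
  ─────────────────
  a b c d e f g h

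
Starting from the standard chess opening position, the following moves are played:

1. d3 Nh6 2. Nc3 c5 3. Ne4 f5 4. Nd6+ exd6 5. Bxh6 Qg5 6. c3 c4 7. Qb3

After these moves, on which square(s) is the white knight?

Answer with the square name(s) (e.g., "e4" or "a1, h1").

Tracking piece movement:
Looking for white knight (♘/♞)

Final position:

  a b c d e f g h
  ─────────────────
8│♜ ♞ ♝ · ♚ ♝ · ♜│8
7│♟ ♟ · ♟ · · ♟ ♟│7
6│· · · ♟ · · · ♗│6
5│· · · · · ♟ ♛ ·│5
4│· · ♟ · · · · ·│4
3│· ♕ ♙ ♙ · · · ·│3
2│♙ ♙ · · ♙ ♙ ♙ ♙│2
1│♖ · · · ♔ ♗ ♘ ♖│1
  ─────────────────
  a b c d e f g h


g1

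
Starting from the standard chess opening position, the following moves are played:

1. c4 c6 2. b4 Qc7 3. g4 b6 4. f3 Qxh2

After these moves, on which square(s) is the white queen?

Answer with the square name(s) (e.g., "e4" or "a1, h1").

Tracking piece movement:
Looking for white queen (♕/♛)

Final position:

  a b c d e f g h
  ─────────────────
8│♜ ♞ ♝ · ♚ ♝ ♞ ♜│8
7│♟ · · ♟ ♟ ♟ ♟ ♟│7
6│· ♟ ♟ · · · · ·│6
5│· · · · · · · ·│5
4│· ♙ ♙ · · · ♙ ·│4
3│· · · · · ♙ · ·│3
2│♙ · · ♙ ♙ · · ♛│2
1│♖ ♘ ♗ ♕ ♔ ♗ ♘ ♖│1
  ─────────────────
  a b c d e f g h


d1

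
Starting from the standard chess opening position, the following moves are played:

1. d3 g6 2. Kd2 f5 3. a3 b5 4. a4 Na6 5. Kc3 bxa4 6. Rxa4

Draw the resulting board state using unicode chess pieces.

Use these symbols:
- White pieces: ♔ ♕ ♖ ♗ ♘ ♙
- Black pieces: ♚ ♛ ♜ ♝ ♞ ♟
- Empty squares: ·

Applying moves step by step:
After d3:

♜ ♞ ♝ ♛ ♚ ♝ ♞ ♜
♟ ♟ ♟ ♟ ♟ ♟ ♟ ♟
· · · · · · · ·
· · · · · · · ·
· · · · · · · ·
· · · ♙ · · · ·
♙ ♙ ♙ · ♙ ♙ ♙ ♙
♖ ♘ ♗ ♕ ♔ ♗ ♘ ♖


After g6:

♜ ♞ ♝ ♛ ♚ ♝ ♞ ♜
♟ ♟ ♟ ♟ ♟ ♟ · ♟
· · · · · · ♟ ·
· · · · · · · ·
· · · · · · · ·
· · · ♙ · · · ·
♙ ♙ ♙ · ♙ ♙ ♙ ♙
♖ ♘ ♗ ♕ ♔ ♗ ♘ ♖


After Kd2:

♜ ♞ ♝ ♛ ♚ ♝ ♞ ♜
♟ ♟ ♟ ♟ ♟ ♟ · ♟
· · · · · · ♟ ·
· · · · · · · ·
· · · · · · · ·
· · · ♙ · · · ·
♙ ♙ ♙ ♔ ♙ ♙ ♙ ♙
♖ ♘ ♗ ♕ · ♗ ♘ ♖


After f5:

♜ ♞ ♝ ♛ ♚ ♝ ♞ ♜
♟ ♟ ♟ ♟ ♟ · · ♟
· · · · · · ♟ ·
· · · · · ♟ · ·
· · · · · · · ·
· · · ♙ · · · ·
♙ ♙ ♙ ♔ ♙ ♙ ♙ ♙
♖ ♘ ♗ ♕ · ♗ ♘ ♖


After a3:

♜ ♞ ♝ ♛ ♚ ♝ ♞ ♜
♟ ♟ ♟ ♟ ♟ · · ♟
· · · · · · ♟ ·
· · · · · ♟ · ·
· · · · · · · ·
♙ · · ♙ · · · ·
· ♙ ♙ ♔ ♙ ♙ ♙ ♙
♖ ♘ ♗ ♕ · ♗ ♘ ♖


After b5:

♜ ♞ ♝ ♛ ♚ ♝ ♞ ♜
♟ · ♟ ♟ ♟ · · ♟
· · · · · · ♟ ·
· ♟ · · · ♟ · ·
· · · · · · · ·
♙ · · ♙ · · · ·
· ♙ ♙ ♔ ♙ ♙ ♙ ♙
♖ ♘ ♗ ♕ · ♗ ♘ ♖


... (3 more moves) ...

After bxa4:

♜ · ♝ ♛ ♚ ♝ ♞ ♜
♟ · ♟ ♟ ♟ · · ♟
♞ · · · · · ♟ ·
· · · · · ♟ · ·
♟ · · · · · · ·
· · ♔ ♙ · · · ·
· ♙ ♙ · ♙ ♙ ♙ ♙
♖ ♘ ♗ ♕ · ♗ ♘ ♖


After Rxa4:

♜ · ♝ ♛ ♚ ♝ ♞ ♜
♟ · ♟ ♟ ♟ · · ♟
♞ · · · · · ♟ ·
· · · · · ♟ · ·
♖ · · · · · · ·
· · ♔ ♙ · · · ·
· ♙ ♙ · ♙ ♙ ♙ ♙
· ♘ ♗ ♕ · ♗ ♘ ♖



  a b c d e f g h
  ─────────────────
8│♜ · ♝ ♛ ♚ ♝ ♞ ♜│8
7│♟ · ♟ ♟ ♟ · · ♟│7
6│♞ · · · · · ♟ ·│6
5│· · · · · ♟ · ·│5
4│♖ · · · · · · ·│4
3│· · ♔ ♙ · · · ·│3
2│· ♙ ♙ · ♙ ♙ ♙ ♙│2
1│· ♘ ♗ ♕ · ♗ ♘ ♖│1
  ─────────────────
  a b c d e f g h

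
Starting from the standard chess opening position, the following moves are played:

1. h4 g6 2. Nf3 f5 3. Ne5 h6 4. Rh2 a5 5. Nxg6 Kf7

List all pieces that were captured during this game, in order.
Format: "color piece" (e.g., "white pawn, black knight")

Tracking captures:
  Nxg6: captured black pawn

black pawn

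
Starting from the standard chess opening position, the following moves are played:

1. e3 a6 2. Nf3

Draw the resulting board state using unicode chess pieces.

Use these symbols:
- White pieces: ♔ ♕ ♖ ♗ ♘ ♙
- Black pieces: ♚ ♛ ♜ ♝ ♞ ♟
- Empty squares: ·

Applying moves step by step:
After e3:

♜ ♞ ♝ ♛ ♚ ♝ ♞ ♜
♟ ♟ ♟ ♟ ♟ ♟ ♟ ♟
· · · · · · · ·
· · · · · · · ·
· · · · · · · ·
· · · · ♙ · · ·
♙ ♙ ♙ ♙ · ♙ ♙ ♙
♖ ♘ ♗ ♕ ♔ ♗ ♘ ♖


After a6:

♜ ♞ ♝ ♛ ♚ ♝ ♞ ♜
· ♟ ♟ ♟ ♟ ♟ ♟ ♟
♟ · · · · · · ·
· · · · · · · ·
· · · · · · · ·
· · · · ♙ · · ·
♙ ♙ ♙ ♙ · ♙ ♙ ♙
♖ ♘ ♗ ♕ ♔ ♗ ♘ ♖


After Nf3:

♜ ♞ ♝ ♛ ♚ ♝ ♞ ♜
· ♟ ♟ ♟ ♟ ♟ ♟ ♟
♟ · · · · · · ·
· · · · · · · ·
· · · · · · · ·
· · · · ♙ ♘ · ·
♙ ♙ ♙ ♙ · ♙ ♙ ♙
♖ ♘ ♗ ♕ ♔ ♗ · ♖



  a b c d e f g h
  ─────────────────
8│♜ ♞ ♝ ♛ ♚ ♝ ♞ ♜│8
7│· ♟ ♟ ♟ ♟ ♟ ♟ ♟│7
6│♟ · · · · · · ·│6
5│· · · · · · · ·│5
4│· · · · · · · ·│4
3│· · · · ♙ ♘ · ·│3
2│♙ ♙ ♙ ♙ · ♙ ♙ ♙│2
1│♖ ♘ ♗ ♕ ♔ ♗ · ♖│1
  ─────────────────
  a b c d e f g h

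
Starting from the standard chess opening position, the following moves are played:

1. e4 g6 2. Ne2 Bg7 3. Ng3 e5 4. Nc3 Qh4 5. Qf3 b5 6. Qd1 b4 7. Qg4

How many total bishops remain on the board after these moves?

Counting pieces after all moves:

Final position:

  a b c d e f g h
  ─────────────────
8│♜ ♞ ♝ · ♚ · ♞ ♜│8
7│♟ · ♟ ♟ · ♟ ♝ ♟│7
6│· · · · · · ♟ ·│6
5│· · · · ♟ · · ·│5
4│· ♟ · · ♙ · ♕ ♛│4
3│· · ♘ · · · ♘ ·│3
2│♙ ♙ ♙ ♙ · ♙ ♙ ♙│2
1│♖ · ♗ · ♔ ♗ · ♖│1
  ─────────────────
  a b c d e f g h


4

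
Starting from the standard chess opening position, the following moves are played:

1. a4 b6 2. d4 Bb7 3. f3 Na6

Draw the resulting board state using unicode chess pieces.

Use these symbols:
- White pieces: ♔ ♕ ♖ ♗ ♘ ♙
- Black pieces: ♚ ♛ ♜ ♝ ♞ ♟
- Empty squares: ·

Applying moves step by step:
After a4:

♜ ♞ ♝ ♛ ♚ ♝ ♞ ♜
♟ ♟ ♟ ♟ ♟ ♟ ♟ ♟
· · · · · · · ·
· · · · · · · ·
♙ · · · · · · ·
· · · · · · · ·
· ♙ ♙ ♙ ♙ ♙ ♙ ♙
♖ ♘ ♗ ♕ ♔ ♗ ♘ ♖


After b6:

♜ ♞ ♝ ♛ ♚ ♝ ♞ ♜
♟ · ♟ ♟ ♟ ♟ ♟ ♟
· ♟ · · · · · ·
· · · · · · · ·
♙ · · · · · · ·
· · · · · · · ·
· ♙ ♙ ♙ ♙ ♙ ♙ ♙
♖ ♘ ♗ ♕ ♔ ♗ ♘ ♖


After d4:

♜ ♞ ♝ ♛ ♚ ♝ ♞ ♜
♟ · ♟ ♟ ♟ ♟ ♟ ♟
· ♟ · · · · · ·
· · · · · · · ·
♙ · · ♙ · · · ·
· · · · · · · ·
· ♙ ♙ · ♙ ♙ ♙ ♙
♖ ♘ ♗ ♕ ♔ ♗ ♘ ♖


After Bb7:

♜ ♞ · ♛ ♚ ♝ ♞ ♜
♟ ♝ ♟ ♟ ♟ ♟ ♟ ♟
· ♟ · · · · · ·
· · · · · · · ·
♙ · · ♙ · · · ·
· · · · · · · ·
· ♙ ♙ · ♙ ♙ ♙ ♙
♖ ♘ ♗ ♕ ♔ ♗ ♘ ♖


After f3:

♜ ♞ · ♛ ♚ ♝ ♞ ♜
♟ ♝ ♟ ♟ ♟ ♟ ♟ ♟
· ♟ · · · · · ·
· · · · · · · ·
♙ · · ♙ · · · ·
· · · · · ♙ · ·
· ♙ ♙ · ♙ · ♙ ♙
♖ ♘ ♗ ♕ ♔ ♗ ♘ ♖


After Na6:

♜ · · ♛ ♚ ♝ ♞ ♜
♟ ♝ ♟ ♟ ♟ ♟ ♟ ♟
♞ ♟ · · · · · ·
· · · · · · · ·
♙ · · ♙ · · · ·
· · · · · ♙ · ·
· ♙ ♙ · ♙ · ♙ ♙
♖ ♘ ♗ ♕ ♔ ♗ ♘ ♖



  a b c d e f g h
  ─────────────────
8│♜ · · ♛ ♚ ♝ ♞ ♜│8
7│♟ ♝ ♟ ♟ ♟ ♟ ♟ ♟│7
6│♞ ♟ · · · · · ·│6
5│· · · · · · · ·│5
4│♙ · · ♙ · · · ·│4
3│· · · · · ♙ · ·│3
2│· ♙ ♙ · ♙ · ♙ ♙│2
1│♖ ♘ ♗ ♕ ♔ ♗ ♘ ♖│1
  ─────────────────
  a b c d e f g h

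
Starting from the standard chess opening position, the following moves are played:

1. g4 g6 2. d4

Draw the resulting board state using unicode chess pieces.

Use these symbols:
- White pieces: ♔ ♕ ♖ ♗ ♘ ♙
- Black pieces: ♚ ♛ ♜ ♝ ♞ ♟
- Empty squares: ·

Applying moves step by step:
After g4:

♜ ♞ ♝ ♛ ♚ ♝ ♞ ♜
♟ ♟ ♟ ♟ ♟ ♟ ♟ ♟
· · · · · · · ·
· · · · · · · ·
· · · · · · ♙ ·
· · · · · · · ·
♙ ♙ ♙ ♙ ♙ ♙ · ♙
♖ ♘ ♗ ♕ ♔ ♗ ♘ ♖


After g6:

♜ ♞ ♝ ♛ ♚ ♝ ♞ ♜
♟ ♟ ♟ ♟ ♟ ♟ · ♟
· · · · · · ♟ ·
· · · · · · · ·
· · · · · · ♙ ·
· · · · · · · ·
♙ ♙ ♙ ♙ ♙ ♙ · ♙
♖ ♘ ♗ ♕ ♔ ♗ ♘ ♖


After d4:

♜ ♞ ♝ ♛ ♚ ♝ ♞ ♜
♟ ♟ ♟ ♟ ♟ ♟ · ♟
· · · · · · ♟ ·
· · · · · · · ·
· · · ♙ · · ♙ ·
· · · · · · · ·
♙ ♙ ♙ · ♙ ♙ · ♙
♖ ♘ ♗ ♕ ♔ ♗ ♘ ♖



  a b c d e f g h
  ─────────────────
8│♜ ♞ ♝ ♛ ♚ ♝ ♞ ♜│8
7│♟ ♟ ♟ ♟ ♟ ♟ · ♟│7
6│· · · · · · ♟ ·│6
5│· · · · · · · ·│5
4│· · · ♙ · · ♙ ·│4
3│· · · · · · · ·│3
2│♙ ♙ ♙ · ♙ ♙ · ♙│2
1│♖ ♘ ♗ ♕ ♔ ♗ ♘ ♖│1
  ─────────────────
  a b c d e f g h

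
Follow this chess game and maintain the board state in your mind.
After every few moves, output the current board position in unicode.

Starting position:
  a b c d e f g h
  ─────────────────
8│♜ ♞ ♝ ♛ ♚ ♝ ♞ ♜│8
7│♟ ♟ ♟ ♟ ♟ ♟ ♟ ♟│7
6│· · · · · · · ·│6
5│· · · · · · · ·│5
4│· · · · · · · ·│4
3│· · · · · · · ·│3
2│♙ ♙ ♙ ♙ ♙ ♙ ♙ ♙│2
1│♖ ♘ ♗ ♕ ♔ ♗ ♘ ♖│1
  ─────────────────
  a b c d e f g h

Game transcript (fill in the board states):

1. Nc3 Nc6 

  a b c d e f g h
  ─────────────────
8│♜ · ♝ ♛ ♚ ♝ ♞ ♜│8
7│♟ ♟ ♟ ♟ ♟ ♟ ♟ ♟│7
6│· · ♞ · · · · ·│6
5│· · · · · · · ·│5
4│· · · · · · · ·│4
3│· · ♘ · · · · ·│3
2│♙ ♙ ♙ ♙ ♙ ♙ ♙ ♙│2
1│♖ · ♗ ♕ ♔ ♗ ♘ ♖│1
  ─────────────────
  a b c d e f g h

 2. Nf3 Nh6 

  a b c d e f g h
  ─────────────────
8│♜ · ♝ ♛ ♚ ♝ · ♜│8
7│♟ ♟ ♟ ♟ ♟ ♟ ♟ ♟│7
6│· · ♞ · · · · ♞│6
5│· · · · · · · ·│5
4│· · · · · · · ·│4
3│· · ♘ · · ♘ · ·│3
2│♙ ♙ ♙ ♙ ♙ ♙ ♙ ♙│2
1│♖ · ♗ ♕ ♔ ♗ · ♖│1
  ─────────────────
  a b c d e f g h

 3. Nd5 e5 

  a b c d e f g h
  ─────────────────
8│♜ · ♝ ♛ ♚ ♝ · ♜│8
7│♟ ♟ ♟ ♟ · ♟ ♟ ♟│7
6│· · ♞ · · · · ♞│6
5│· · · ♘ ♟ · · ·│5
4│· · · · · · · ·│4
3│· · · · · ♘ · ·│3
2│♙ ♙ ♙ ♙ ♙ ♙ ♙ ♙│2
1│♖ · ♗ ♕ ♔ ♗ · ♖│1
  ─────────────────
  a b c d e f g h



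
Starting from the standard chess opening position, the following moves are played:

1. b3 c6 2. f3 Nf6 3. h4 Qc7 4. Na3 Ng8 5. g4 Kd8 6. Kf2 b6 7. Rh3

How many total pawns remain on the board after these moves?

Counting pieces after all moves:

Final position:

  a b c d e f g h
  ─────────────────
8│♜ ♞ ♝ ♚ · ♝ ♞ ♜│8
7│♟ · ♛ ♟ ♟ ♟ ♟ ♟│7
6│· ♟ ♟ · · · · ·│6
5│· · · · · · · ·│5
4│· · · · · · ♙ ♙│4
3│♘ ♙ · · · ♙ · ♖│3
2│♙ · ♙ ♙ ♙ ♔ · ·│2
1│♖ · ♗ ♕ · ♗ ♘ ·│1
  ─────────────────
  a b c d e f g h


16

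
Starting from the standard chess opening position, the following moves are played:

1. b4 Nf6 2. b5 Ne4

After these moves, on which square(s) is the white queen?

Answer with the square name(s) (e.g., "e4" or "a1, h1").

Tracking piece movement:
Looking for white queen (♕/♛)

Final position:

  a b c d e f g h
  ─────────────────
8│♜ ♞ ♝ ♛ ♚ ♝ · ♜│8
7│♟ ♟ ♟ ♟ ♟ ♟ ♟ ♟│7
6│· · · · · · · ·│6
5│· ♙ · · · · · ·│5
4│· · · · ♞ · · ·│4
3│· · · · · · · ·│3
2│♙ · ♙ ♙ ♙ ♙ ♙ ♙│2
1│♖ ♘ ♗ ♕ ♔ ♗ ♘ ♖│1
  ─────────────────
  a b c d e f g h


d1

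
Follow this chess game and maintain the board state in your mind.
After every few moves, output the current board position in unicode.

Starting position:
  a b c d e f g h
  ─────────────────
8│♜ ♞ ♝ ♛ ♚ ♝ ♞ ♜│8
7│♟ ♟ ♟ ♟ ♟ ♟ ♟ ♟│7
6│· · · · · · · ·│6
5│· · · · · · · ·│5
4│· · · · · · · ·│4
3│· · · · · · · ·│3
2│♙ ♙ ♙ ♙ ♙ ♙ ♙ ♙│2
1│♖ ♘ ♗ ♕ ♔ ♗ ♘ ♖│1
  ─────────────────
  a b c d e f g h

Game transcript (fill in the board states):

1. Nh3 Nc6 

  a b c d e f g h
  ─────────────────
8│♜ · ♝ ♛ ♚ ♝ ♞ ♜│8
7│♟ ♟ ♟ ♟ ♟ ♟ ♟ ♟│7
6│· · ♞ · · · · ·│6
5│· · · · · · · ·│5
4│· · · · · · · ·│4
3│· · · · · · · ♘│3
2│♙ ♙ ♙ ♙ ♙ ♙ ♙ ♙│2
1│♖ ♘ ♗ ♕ ♔ ♗ · ♖│1
  ─────────────────
  a b c d e f g h

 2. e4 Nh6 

  a b c d e f g h
  ─────────────────
8│♜ · ♝ ♛ ♚ ♝ · ♜│8
7│♟ ♟ ♟ ♟ ♟ ♟ ♟ ♟│7
6│· · ♞ · · · · ♞│6
5│· · · · · · · ·│5
4│· · · · ♙ · · ·│4
3│· · · · · · · ♘│3
2│♙ ♙ ♙ ♙ · ♙ ♙ ♙│2
1│♖ ♘ ♗ ♕ ♔ ♗ · ♖│1
  ─────────────────
  a b c d e f g h

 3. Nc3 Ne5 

  a b c d e f g h
  ─────────────────
8│♜ · ♝ ♛ ♚ ♝ · ♜│8
7│♟ ♟ ♟ ♟ ♟ ♟ ♟ ♟│7
6│· · · · · · · ♞│6
5│· · · · ♞ · · ·│5
4│· · · · ♙ · · ·│4
3│· · ♘ · · · · ♘│3
2│♙ ♙ ♙ ♙ · ♙ ♙ ♙│2
1│♖ · ♗ ♕ ♔ ♗ · ♖│1
  ─────────────────
  a b c d e f g h

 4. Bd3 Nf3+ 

  a b c d e f g h
  ─────────────────
8│♜ · ♝ ♛ ♚ ♝ · ♜│8
7│♟ ♟ ♟ ♟ ♟ ♟ ♟ ♟│7
6│· · · · · · · ♞│6
5│· · · · · · · ·│5
4│· · · · ♙ · · ·│4
3│· · ♘ ♗ · ♞ · ♘│3
2│♙ ♙ ♙ ♙ · ♙ ♙ ♙│2
1│♖ · ♗ ♕ ♔ · · ♖│1
  ─────────────────
  a b c d e f g h

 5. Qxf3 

  a b c d e f g h
  ─────────────────
8│♜ · ♝ ♛ ♚ ♝ · ♜│8
7│♟ ♟ ♟ ♟ ♟ ♟ ♟ ♟│7
6│· · · · · · · ♞│6
5│· · · · · · · ·│5
4│· · · · ♙ · · ·│4
3│· · ♘ ♗ · ♕ · ♘│3
2│♙ ♙ ♙ ♙ · ♙ ♙ ♙│2
1│♖ · ♗ · ♔ · · ♖│1
  ─────────────────
  a b c d e f g h


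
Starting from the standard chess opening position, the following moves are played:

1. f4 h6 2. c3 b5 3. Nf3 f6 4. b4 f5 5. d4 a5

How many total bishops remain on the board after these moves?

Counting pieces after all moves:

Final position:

  a b c d e f g h
  ─────────────────
8│♜ ♞ ♝ ♛ ♚ ♝ ♞ ♜│8
7│· · ♟ ♟ ♟ · ♟ ·│7
6│· · · · · · · ♟│6
5│♟ ♟ · · · ♟ · ·│5
4│· ♙ · ♙ · ♙ · ·│4
3│· · ♙ · · ♘ · ·│3
2│♙ · · · ♙ · ♙ ♙│2
1│♖ ♘ ♗ ♕ ♔ ♗ · ♖│1
  ─────────────────
  a b c d e f g h


4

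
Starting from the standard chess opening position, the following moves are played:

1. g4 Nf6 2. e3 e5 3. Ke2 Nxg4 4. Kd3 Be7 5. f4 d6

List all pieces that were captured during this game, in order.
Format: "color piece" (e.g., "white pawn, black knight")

Tracking captures:
  Nxg4: captured white pawn

white pawn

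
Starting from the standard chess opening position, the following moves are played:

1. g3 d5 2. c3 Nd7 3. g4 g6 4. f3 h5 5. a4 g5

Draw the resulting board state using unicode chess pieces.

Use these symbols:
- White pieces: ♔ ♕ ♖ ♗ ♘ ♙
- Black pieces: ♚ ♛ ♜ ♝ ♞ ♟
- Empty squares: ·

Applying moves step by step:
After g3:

♜ ♞ ♝ ♛ ♚ ♝ ♞ ♜
♟ ♟ ♟ ♟ ♟ ♟ ♟ ♟
· · · · · · · ·
· · · · · · · ·
· · · · · · · ·
· · · · · · ♙ ·
♙ ♙ ♙ ♙ ♙ ♙ · ♙
♖ ♘ ♗ ♕ ♔ ♗ ♘ ♖


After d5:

♜ ♞ ♝ ♛ ♚ ♝ ♞ ♜
♟ ♟ ♟ · ♟ ♟ ♟ ♟
· · · · · · · ·
· · · ♟ · · · ·
· · · · · · · ·
· · · · · · ♙ ·
♙ ♙ ♙ ♙ ♙ ♙ · ♙
♖ ♘ ♗ ♕ ♔ ♗ ♘ ♖


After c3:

♜ ♞ ♝ ♛ ♚ ♝ ♞ ♜
♟ ♟ ♟ · ♟ ♟ ♟ ♟
· · · · · · · ·
· · · ♟ · · · ·
· · · · · · · ·
· · ♙ · · · ♙ ·
♙ ♙ · ♙ ♙ ♙ · ♙
♖ ♘ ♗ ♕ ♔ ♗ ♘ ♖


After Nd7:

♜ · ♝ ♛ ♚ ♝ ♞ ♜
♟ ♟ ♟ ♞ ♟ ♟ ♟ ♟
· · · · · · · ·
· · · ♟ · · · ·
· · · · · · · ·
· · ♙ · · · ♙ ·
♙ ♙ · ♙ ♙ ♙ · ♙
♖ ♘ ♗ ♕ ♔ ♗ ♘ ♖


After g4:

♜ · ♝ ♛ ♚ ♝ ♞ ♜
♟ ♟ ♟ ♞ ♟ ♟ ♟ ♟
· · · · · · · ·
· · · ♟ · · · ·
· · · · · · ♙ ·
· · ♙ · · · · ·
♙ ♙ · ♙ ♙ ♙ · ♙
♖ ♘ ♗ ♕ ♔ ♗ ♘ ♖


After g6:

♜ · ♝ ♛ ♚ ♝ ♞ ♜
♟ ♟ ♟ ♞ ♟ ♟ · ♟
· · · · · · ♟ ·
· · · ♟ · · · ·
· · · · · · ♙ ·
· · ♙ · · · · ·
♙ ♙ · ♙ ♙ ♙ · ♙
♖ ♘ ♗ ♕ ♔ ♗ ♘ ♖


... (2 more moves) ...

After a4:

♜ · ♝ ♛ ♚ ♝ ♞ ♜
♟ ♟ ♟ ♞ ♟ ♟ · ·
· · · · · · ♟ ·
· · · ♟ · · · ♟
♙ · · · · · ♙ ·
· · ♙ · · ♙ · ·
· ♙ · ♙ ♙ · · ♙
♖ ♘ ♗ ♕ ♔ ♗ ♘ ♖


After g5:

♜ · ♝ ♛ ♚ ♝ ♞ ♜
♟ ♟ ♟ ♞ ♟ ♟ · ·
· · · · · · · ·
· · · ♟ · · ♟ ♟
♙ · · · · · ♙ ·
· · ♙ · · ♙ · ·
· ♙ · ♙ ♙ · · ♙
♖ ♘ ♗ ♕ ♔ ♗ ♘ ♖



  a b c d e f g h
  ─────────────────
8│♜ · ♝ ♛ ♚ ♝ ♞ ♜│8
7│♟ ♟ ♟ ♞ ♟ ♟ · ·│7
6│· · · · · · · ·│6
5│· · · ♟ · · ♟ ♟│5
4│♙ · · · · · ♙ ·│4
3│· · ♙ · · ♙ · ·│3
2│· ♙ · ♙ ♙ · · ♙│2
1│♖ ♘ ♗ ♕ ♔ ♗ ♘ ♖│1
  ─────────────────
  a b c d e f g h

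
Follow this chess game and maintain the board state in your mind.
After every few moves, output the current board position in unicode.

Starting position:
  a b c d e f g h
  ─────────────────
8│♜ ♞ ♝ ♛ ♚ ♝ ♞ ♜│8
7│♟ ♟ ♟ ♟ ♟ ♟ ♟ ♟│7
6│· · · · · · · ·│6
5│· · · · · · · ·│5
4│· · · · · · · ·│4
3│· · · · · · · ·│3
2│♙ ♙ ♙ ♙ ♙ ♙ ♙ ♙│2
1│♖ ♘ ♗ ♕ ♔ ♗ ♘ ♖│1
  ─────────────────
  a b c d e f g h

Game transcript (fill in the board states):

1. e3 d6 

  a b c d e f g h
  ─────────────────
8│♜ ♞ ♝ ♛ ♚ ♝ ♞ ♜│8
7│♟ ♟ ♟ · ♟ ♟ ♟ ♟│7
6│· · · ♟ · · · ·│6
5│· · · · · · · ·│5
4│· · · · · · · ·│4
3│· · · · ♙ · · ·│3
2│♙ ♙ ♙ ♙ · ♙ ♙ ♙│2
1│♖ ♘ ♗ ♕ ♔ ♗ ♘ ♖│1
  ─────────────────
  a b c d e f g h

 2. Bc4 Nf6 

  a b c d e f g h
  ─────────────────
8│♜ ♞ ♝ ♛ ♚ ♝ · ♜│8
7│♟ ♟ ♟ · ♟ ♟ ♟ ♟│7
6│· · · ♟ · ♞ · ·│6
5│· · · · · · · ·│5
4│· · ♗ · · · · ·│4
3│· · · · ♙ · · ·│3
2│♙ ♙ ♙ ♙ · ♙ ♙ ♙│2
1│♖ ♘ ♗ ♕ ♔ · ♘ ♖│1
  ─────────────────
  a b c d e f g h

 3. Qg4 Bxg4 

  a b c d e f g h
  ─────────────────
8│♜ ♞ · ♛ ♚ ♝ · ♜│8
7│♟ ♟ ♟ · ♟ ♟ ♟ ♟│7
6│· · · ♟ · ♞ · ·│6
5│· · · · · · · ·│5
4│· · ♗ · · · ♝ ·│4
3│· · · · ♙ · · ·│3
2│♙ ♙ ♙ ♙ · ♙ ♙ ♙│2
1│♖ ♘ ♗ · ♔ · ♘ ♖│1
  ─────────────────
  a b c d e f g h

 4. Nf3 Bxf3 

  a b c d e f g h
  ─────────────────
8│♜ ♞ · ♛ ♚ ♝ · ♜│8
7│♟ ♟ ♟ · ♟ ♟ ♟ ♟│7
6│· · · ♟ · ♞ · ·│6
5│· · · · · · · ·│5
4│· · ♗ · · · · ·│4
3│· · · · ♙ ♝ · ·│3
2│♙ ♙ ♙ ♙ · ♙ ♙ ♙│2
1│♖ ♘ ♗ · ♔ · · ♖│1
  ─────────────────
  a b c d e f g h



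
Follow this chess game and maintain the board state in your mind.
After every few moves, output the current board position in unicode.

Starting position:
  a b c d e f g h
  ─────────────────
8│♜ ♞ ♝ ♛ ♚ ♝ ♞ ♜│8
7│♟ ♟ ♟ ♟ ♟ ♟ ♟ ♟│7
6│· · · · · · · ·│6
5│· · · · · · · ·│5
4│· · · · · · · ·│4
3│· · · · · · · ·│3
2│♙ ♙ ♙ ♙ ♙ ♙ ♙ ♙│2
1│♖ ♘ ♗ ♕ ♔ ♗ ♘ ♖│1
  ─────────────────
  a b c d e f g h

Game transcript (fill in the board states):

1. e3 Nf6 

  a b c d e f g h
  ─────────────────
8│♜ ♞ ♝ ♛ ♚ ♝ · ♜│8
7│♟ ♟ ♟ ♟ ♟ ♟ ♟ ♟│7
6│· · · · · ♞ · ·│6
5│· · · · · · · ·│5
4│· · · · · · · ·│4
3│· · · · ♙ · · ·│3
2│♙ ♙ ♙ ♙ · ♙ ♙ ♙│2
1│♖ ♘ ♗ ♕ ♔ ♗ ♘ ♖│1
  ─────────────────
  a b c d e f g h

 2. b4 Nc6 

  a b c d e f g h
  ─────────────────
8│♜ · ♝ ♛ ♚ ♝ · ♜│8
7│♟ ♟ ♟ ♟ ♟ ♟ ♟ ♟│7
6│· · ♞ · · ♞ · ·│6
5│· · · · · · · ·│5
4│· ♙ · · · · · ·│4
3│· · · · ♙ · · ·│3
2│♙ · ♙ ♙ · ♙ ♙ ♙│2
1│♖ ♘ ♗ ♕ ♔ ♗ ♘ ♖│1
  ─────────────────
  a b c d e f g h

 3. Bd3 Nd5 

  a b c d e f g h
  ─────────────────
8│♜ · ♝ ♛ ♚ ♝ · ♜│8
7│♟ ♟ ♟ ♟ ♟ ♟ ♟ ♟│7
6│· · ♞ · · · · ·│6
5│· · · ♞ · · · ·│5
4│· ♙ · · · · · ·│4
3│· · · ♗ ♙ · · ·│3
2│♙ · ♙ ♙ · ♙ ♙ ♙│2
1│♖ ♘ ♗ ♕ ♔ · ♘ ♖│1
  ─────────────────
  a b c d e f g h

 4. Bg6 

  a b c d e f g h
  ─────────────────
8│♜ · ♝ ♛ ♚ ♝ · ♜│8
7│♟ ♟ ♟ ♟ ♟ ♟ ♟ ♟│7
6│· · ♞ · · · ♗ ·│6
5│· · · ♞ · · · ·│5
4│· ♙ · · · · · ·│4
3│· · · · ♙ · · ·│3
2│♙ · ♙ ♙ · ♙ ♙ ♙│2
1│♖ ♘ ♗ ♕ ♔ · ♘ ♖│1
  ─────────────────
  a b c d e f g h


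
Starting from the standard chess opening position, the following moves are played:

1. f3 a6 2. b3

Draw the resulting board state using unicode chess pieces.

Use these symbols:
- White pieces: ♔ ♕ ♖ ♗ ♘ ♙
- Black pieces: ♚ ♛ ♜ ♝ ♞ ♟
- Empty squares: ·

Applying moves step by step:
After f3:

♜ ♞ ♝ ♛ ♚ ♝ ♞ ♜
♟ ♟ ♟ ♟ ♟ ♟ ♟ ♟
· · · · · · · ·
· · · · · · · ·
· · · · · · · ·
· · · · · ♙ · ·
♙ ♙ ♙ ♙ ♙ · ♙ ♙
♖ ♘ ♗ ♕ ♔ ♗ ♘ ♖


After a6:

♜ ♞ ♝ ♛ ♚ ♝ ♞ ♜
· ♟ ♟ ♟ ♟ ♟ ♟ ♟
♟ · · · · · · ·
· · · · · · · ·
· · · · · · · ·
· · · · · ♙ · ·
♙ ♙ ♙ ♙ ♙ · ♙ ♙
♖ ♘ ♗ ♕ ♔ ♗ ♘ ♖


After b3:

♜ ♞ ♝ ♛ ♚ ♝ ♞ ♜
· ♟ ♟ ♟ ♟ ♟ ♟ ♟
♟ · · · · · · ·
· · · · · · · ·
· · · · · · · ·
· ♙ · · · ♙ · ·
♙ · ♙ ♙ ♙ · ♙ ♙
♖ ♘ ♗ ♕ ♔ ♗ ♘ ♖



  a b c d e f g h
  ─────────────────
8│♜ ♞ ♝ ♛ ♚ ♝ ♞ ♜│8
7│· ♟ ♟ ♟ ♟ ♟ ♟ ♟│7
6│♟ · · · · · · ·│6
5│· · · · · · · ·│5
4│· · · · · · · ·│4
3│· ♙ · · · ♙ · ·│3
2│♙ · ♙ ♙ ♙ · ♙ ♙│2
1│♖ ♘ ♗ ♕ ♔ ♗ ♘ ♖│1
  ─────────────────
  a b c d e f g h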